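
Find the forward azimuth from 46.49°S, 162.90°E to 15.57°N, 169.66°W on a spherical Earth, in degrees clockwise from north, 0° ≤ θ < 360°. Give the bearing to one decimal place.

Δλ = -169.66 − 162.90 = -332.56°; wrapped into (−180°, 180°]: 27.44°.
θ = atan2( sin Δλ · cos φ₂ , cos φ₁ · sin φ₂ − sin φ₁ · cos φ₂ · cos Δλ )
  = atan2(0.44391, 0.80484) = 28.879° → normalised to [0°, 360°): 28.879°.

28.9°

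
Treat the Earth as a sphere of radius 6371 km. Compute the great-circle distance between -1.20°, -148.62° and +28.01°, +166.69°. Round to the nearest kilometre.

Δλ = 166.69 − -148.62 = 315.31°; wrapped into (−180°, 180°]: -44.69°.
Δφ = 28.01 − -1.20 = 29.21°.
a = sin²(Δφ/2) + cos φ₁ · cos φ₂ · sin²(Δλ/2) = 0.191162.
c = 2·atan2(√a, √(1−a)) = 0.90501 rad → d = 6371·c ≈ 5765.83 km.

5766 km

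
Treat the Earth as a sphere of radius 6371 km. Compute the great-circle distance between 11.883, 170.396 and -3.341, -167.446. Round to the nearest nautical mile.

1608 nmi

Δλ = -167.446 − 170.396 = -337.842°; wrapped into (−180°, 180°]: 22.158°.
Δφ = -3.341 − 11.883 = -15.224°.
a = sin²(Δφ/2) + cos φ₁ · cos φ₂ · sin²(Δλ/2) = 0.053620.
c = 2·atan2(√a, √(1−a)) = 0.46736 rad → d = 6371·c ≈ 2977.57 km ≈ 1607.76 nmi.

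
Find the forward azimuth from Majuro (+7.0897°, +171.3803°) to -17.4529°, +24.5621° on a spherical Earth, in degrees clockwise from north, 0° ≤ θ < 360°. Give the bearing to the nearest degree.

Δλ = 24.5621 − 171.3803 = -146.8182°.
θ = atan2( sin Δλ · cos φ₂ , cos φ₁ · sin φ₂ − sin φ₁ · cos φ₂ · cos Δλ )
  = atan2(-0.52210, -0.19909) = -110.873° → normalised to [0°, 360°): 249.127°.

249°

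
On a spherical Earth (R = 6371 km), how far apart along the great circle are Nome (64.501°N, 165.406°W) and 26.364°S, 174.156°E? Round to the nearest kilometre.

10258 km

Δλ = 174.156 − -165.406 = 339.562°; wrapped into (−180°, 180°]: -20.438°.
Δφ = -26.364 − 64.501 = -90.865°.
a = sin²(Δφ/2) + cos φ₁ · cos φ₂ · sin²(Δλ/2) = 0.519689.
c = 2·atan2(√a, √(1−a)) = 1.61018 rad → d = 6371·c ≈ 10258.48 km.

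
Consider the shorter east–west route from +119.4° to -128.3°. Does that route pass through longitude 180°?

Naïve |-128.3 − 119.4| = 247.7° > 180°, so the shorter arc goes the other way round — across 180°.
Signed shortest Δλ = ((-128.3 − 119.4 + 180) mod 360) − 180 = 112.3°.
Going east by 112.3° from +119.4° passes through 180° before reaching -128.3°.

Yes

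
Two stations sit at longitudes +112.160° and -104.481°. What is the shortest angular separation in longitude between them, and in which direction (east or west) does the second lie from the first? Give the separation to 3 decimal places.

Raw difference: -104.481 − 112.160 = -216.641°.
Normalise into (−180°, 180°]: -216.641° + 360° = 143.359°.
Positive ⇒ the second point lies to the east; separation 143.359°.

143.359° east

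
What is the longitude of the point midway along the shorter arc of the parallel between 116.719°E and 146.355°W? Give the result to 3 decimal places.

165.182°E

Signed shortest Δλ from +116.719° to -146.355° is +96.926°.
Midpoint longitude = +116.719° + (+96.926°)/2 = +116.719° + 48.463° = +165.182°.
(The naïve average (+116.719 + -146.355)/2 = -14.818° is on the wrong side of the globe.)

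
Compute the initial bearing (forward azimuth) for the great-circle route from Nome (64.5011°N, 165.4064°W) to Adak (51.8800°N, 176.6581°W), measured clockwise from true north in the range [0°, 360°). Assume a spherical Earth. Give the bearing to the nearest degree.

210°

Δλ = -176.6581 − -165.4064 = -11.2517°.
θ = atan2( sin Δλ · cos φ₂ , cos φ₁ · sin φ₂ − sin φ₁ · cos φ₂ · cos Δλ )
  = atan2(-0.12045, -0.20779) = -149.901° → normalised to [0°, 360°): 210.099°.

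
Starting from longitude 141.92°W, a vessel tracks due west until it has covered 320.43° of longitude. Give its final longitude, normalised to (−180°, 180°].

102.35°W

Start at -141.92°; shift −320.43° → -462.35°.
-462.35° lies outside (−180°, 180°]; add 360° → -102.35°.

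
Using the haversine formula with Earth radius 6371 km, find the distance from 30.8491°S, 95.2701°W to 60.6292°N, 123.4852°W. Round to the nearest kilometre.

10491 km

Δλ = -123.4852 − -95.2701 = -28.2151°.
Δφ = 60.6292 − -30.8491 = 91.4783°.
a = sin²(Δφ/2) + cos φ₁ · cos φ₂ · sin²(Δλ/2) = 0.537915.
c = 2·atan2(√a, √(1−a)) = 1.64670 rad → d = 6371·c ≈ 10491.12 km.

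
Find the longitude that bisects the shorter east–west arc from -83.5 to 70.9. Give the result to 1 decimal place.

-6.3°

Signed shortest Δλ from -83.5° to +70.9° is +154.4°.
Midpoint longitude = -83.5° + (+154.4°)/2 = -83.5° + 77.2° = -6.3°.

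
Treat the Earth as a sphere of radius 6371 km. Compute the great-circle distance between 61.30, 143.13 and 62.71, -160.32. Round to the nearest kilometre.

2861 km

Δλ = -160.32 − 143.13 = -303.45°; wrapped into (−180°, 180°]: 56.55°.
Δφ = 62.71 − 61.30 = 1.41°.
a = sin²(Δφ/2) + cos φ₁ · cos φ₂ · sin²(Δλ/2) = 0.049559.
c = 2·atan2(√a, √(1−a)) = 0.44900 rad → d = 6371·c ≈ 2860.57 km.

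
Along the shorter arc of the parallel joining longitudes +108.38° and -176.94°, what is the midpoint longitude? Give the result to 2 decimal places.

+145.72°

Signed shortest Δλ from +108.38° to -176.94° is +74.68°.
Midpoint longitude = +108.38° + (+74.68°)/2 = +108.38° + 37.34° = +145.72°.
(The naïve average (+108.38 + -176.94)/2 = -34.28° is on the wrong side of the globe.)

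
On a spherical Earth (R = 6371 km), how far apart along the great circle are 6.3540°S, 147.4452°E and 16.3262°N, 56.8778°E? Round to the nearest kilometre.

Δλ = 56.8778 − 147.4452 = -90.5674°.
Δφ = 16.3262 − -6.3540 = 22.6802°.
a = sin²(Δφ/2) + cos φ₁ · cos φ₂ · sin²(Δλ/2) = 0.520278.
c = 2·atan2(√a, √(1−a)) = 1.61136 rad → d = 6371·c ≈ 10265.99 km.

10266 km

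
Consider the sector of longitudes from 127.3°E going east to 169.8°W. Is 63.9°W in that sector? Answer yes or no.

No

Band width going east from +127.3° to -169.8°: ((-169.8 − 127.3) mod 360) = 62.9°.
Offset of -63.9° east of the west edge: ((-63.9 − 127.3) mod 360) = 168.8°.
168.8° > 62.9° ⇒ outside.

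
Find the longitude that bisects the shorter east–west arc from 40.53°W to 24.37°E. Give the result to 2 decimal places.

8.08°W

Signed shortest Δλ from -40.53° to +24.37° is +64.90°.
Midpoint longitude = -40.53° + (+64.90°)/2 = -40.53° + 32.45° = -8.08°.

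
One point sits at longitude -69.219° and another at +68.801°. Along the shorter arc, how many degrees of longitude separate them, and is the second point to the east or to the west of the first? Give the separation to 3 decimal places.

138.020° east

Raw difference: 68.801 − -69.219 = 138.02°.
Normalise into (−180°, 180°]: 138.02° stays 138.02°.
Positive ⇒ the second point lies to the east; separation 138.020°.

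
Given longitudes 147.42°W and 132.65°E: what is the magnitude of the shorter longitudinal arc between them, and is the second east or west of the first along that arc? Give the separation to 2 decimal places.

79.93° west

Raw difference: 132.65 − -147.42 = 280.07°.
Normalise into (−180°, 180°]: 280.07° − 360° = -79.93°.
Negative ⇒ the second point lies to the west; separation 79.93°.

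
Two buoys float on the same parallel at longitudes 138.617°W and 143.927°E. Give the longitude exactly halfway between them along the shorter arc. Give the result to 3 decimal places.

Signed shortest Δλ from -138.617° to +143.927° is -77.456°.
Midpoint longitude = -138.617° + (-77.456°)/2 = -138.617° − 38.728° = -177.345°.
(The naïve average (-138.617 + +143.927)/2 = 2.655° is on the wrong side of the globe.)

177.345°W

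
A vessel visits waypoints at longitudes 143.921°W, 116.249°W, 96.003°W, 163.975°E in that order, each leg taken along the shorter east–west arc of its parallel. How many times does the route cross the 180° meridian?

1

Leg 1: -143.921° → -116.249°, shortest Δλ = 27.672° (east) — does not cross 180°.
Leg 2: -116.249° → -96.003°, shortest Δλ = 20.246° (east) — does not cross 180°.
Leg 3: -96.003° → +163.975°, shortest Δλ = -100.022° (west) — crosses 180°.
Total crossings: 1.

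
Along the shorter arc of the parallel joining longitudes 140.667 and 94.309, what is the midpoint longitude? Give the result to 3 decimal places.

+117.488°

Signed shortest Δλ from +140.667° to +94.309° is -46.358°.
Midpoint longitude = +140.667° + (-46.358°)/2 = +140.667° − 23.179° = +117.488°.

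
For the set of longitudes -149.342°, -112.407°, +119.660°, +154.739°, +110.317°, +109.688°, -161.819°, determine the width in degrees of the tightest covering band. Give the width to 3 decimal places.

137.905°

Sort the longitudes: -161.819°, -149.342°, -112.407°, +109.688°, +110.317°, +119.660°, +154.739°.
Eastward gaps between consecutive values (wrapping around): 12.477°, 36.935°, 222.095°, 0.629°, 9.343°, 35.079°, 43.442°.
Largest gap = 222.095° ⇒ minimal covering band is its complement: 360° − 222.095° = 137.905°.
Band runs from +109.688° eastward to -112.407°, crossing the antimeridian.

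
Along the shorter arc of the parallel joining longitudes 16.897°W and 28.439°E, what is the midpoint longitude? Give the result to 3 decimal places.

Signed shortest Δλ from -16.897° to +28.439° is +45.336°.
Midpoint longitude = -16.897° + (+45.336°)/2 = -16.897° + 22.668° = +5.771°.

5.771°E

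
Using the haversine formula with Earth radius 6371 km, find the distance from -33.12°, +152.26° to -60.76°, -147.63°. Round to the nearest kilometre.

Δλ = -147.63 − 152.26 = -299.89°; wrapped into (−180°, 180°]: 60.11°.
Δφ = -60.76 − -33.12 = -27.64°.
a = sin²(Δφ/2) + cos φ₁ · cos φ₂ · sin²(Δλ/2) = 0.159677.
c = 2·atan2(√a, √(1−a)) = 0.82215 rad → d = 6371·c ≈ 5237.93 km.

5238 km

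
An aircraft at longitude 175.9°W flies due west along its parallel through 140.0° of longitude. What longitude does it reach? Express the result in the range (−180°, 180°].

44.1°E

Start at -175.9°; shift −140.0° → -315.9°.
-315.9° lies outside (−180°, 180°]; add 360° → +44.1°.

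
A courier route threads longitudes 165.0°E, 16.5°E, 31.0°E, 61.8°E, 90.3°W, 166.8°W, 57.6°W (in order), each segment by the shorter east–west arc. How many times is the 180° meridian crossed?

0

Leg 1: +165.0° → +16.5°, shortest Δλ = -148.5° (west) — does not cross 180°.
Leg 2: +16.5° → +31.0°, shortest Δλ = 14.5° (east) — does not cross 180°.
Leg 3: +31.0° → +61.8°, shortest Δλ = 30.8° (east) — does not cross 180°.
Leg 4: +61.8° → -90.3°, shortest Δλ = -152.1° (west) — does not cross 180°.
Leg 5: -90.3° → -166.8°, shortest Δλ = -76.5° (west) — does not cross 180°.
Leg 6: -166.8° → -57.6°, shortest Δλ = 109.2° (east) — does not cross 180°.
Total crossings: 0.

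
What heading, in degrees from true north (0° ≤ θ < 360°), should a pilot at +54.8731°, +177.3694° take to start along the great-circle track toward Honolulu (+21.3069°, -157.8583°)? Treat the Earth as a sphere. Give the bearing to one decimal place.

Δλ = -157.8583 − 177.3694 = -335.2277°; wrapped into (−180°, 180°]: 24.7723°.
θ = atan2( sin Δλ · cos φ₂ , cos φ₁ · sin φ₂ − sin φ₁ · cos φ₂ · cos Δλ )
  = atan2(0.39037, -0.48278) = 141.041° → normalised to [0°, 360°): 141.041°.

141.0°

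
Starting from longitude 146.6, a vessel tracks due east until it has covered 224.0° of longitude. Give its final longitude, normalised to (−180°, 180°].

Start at +146.6°; shift +224.0° → +370.6°.
+370.6° lies outside (−180°, 180°]; subtract 360° → +10.6°.

+10.6°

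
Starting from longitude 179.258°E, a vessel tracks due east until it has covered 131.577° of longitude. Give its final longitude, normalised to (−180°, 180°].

Start at +179.258°; shift +131.577° → +310.835°.
+310.835° lies outside (−180°, 180°]; subtract 360° → -49.165°.

49.165°W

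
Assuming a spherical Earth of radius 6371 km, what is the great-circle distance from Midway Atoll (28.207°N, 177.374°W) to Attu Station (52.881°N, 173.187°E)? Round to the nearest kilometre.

2852 km

Δλ = 173.187 − -177.374 = 350.561°; wrapped into (−180°, 180°]: -9.439°.
Δφ = 52.881 − 28.207 = 24.674°.
a = sin²(Δφ/2) + cos φ₁ · cos φ₂ · sin²(Δλ/2) = 0.049251.
c = 2·atan2(√a, √(1−a)) = 0.44758 rad → d = 6371·c ≈ 2851.53 km.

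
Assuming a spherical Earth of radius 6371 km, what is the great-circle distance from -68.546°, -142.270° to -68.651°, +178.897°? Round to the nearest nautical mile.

Δλ = 178.897 − -142.270 = 321.167°; wrapped into (−180°, 180°]: -38.833°.
Δφ = -68.651 − -68.546 = -0.105°.
a = sin²(Δφ/2) + cos φ₁ · cos φ₂ · sin²(Δλ/2) = 0.014716.
c = 2·atan2(√a, √(1−a)) = 0.24322 rad → d = 6371·c ≈ 1549.53 km ≈ 836.68 nmi.

837 nmi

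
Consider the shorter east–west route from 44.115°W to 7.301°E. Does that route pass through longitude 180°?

No

Signed shortest Δλ = ((7.301 − -44.115 + 180) mod 360) − 180 = 51.416°.
Going east by 51.416° from -44.115° reaches +7.301° without touching 180°.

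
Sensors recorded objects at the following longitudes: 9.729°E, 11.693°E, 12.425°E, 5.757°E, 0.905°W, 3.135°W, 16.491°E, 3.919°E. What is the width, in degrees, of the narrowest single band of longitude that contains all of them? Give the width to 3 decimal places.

Sort the longitudes: -3.135°, -0.905°, +3.919°, +5.757°, +9.729°, +11.693°, +12.425°, +16.491°.
Eastward gaps between consecutive values (wrapping around): 2.230°, 4.824°, 1.838°, 3.972°, 1.964°, 0.732°, 4.066°, 340.374°.
Largest gap = 340.374° ⇒ minimal covering band is its complement: 360° − 340.374° = 19.626°.
Band runs from -3.135° eastward to +16.491°.

19.626°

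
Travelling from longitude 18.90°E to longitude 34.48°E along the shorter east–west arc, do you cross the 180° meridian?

No

Signed shortest Δλ = ((34.48 − 18.90 + 180) mod 360) − 180 = 15.58°.
Going east by 15.58° from +18.90° reaches +34.48° without touching 180°.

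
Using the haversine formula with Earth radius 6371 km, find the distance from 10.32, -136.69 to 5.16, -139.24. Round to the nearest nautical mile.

Δλ = -139.24 − -136.69 = -2.55°.
Δφ = 5.16 − 10.32 = -5.16°.
a = sin²(Δφ/2) + cos φ₁ · cos φ₂ · sin²(Δλ/2) = 0.002511.
c = 2·atan2(√a, √(1−a)) = 0.10027 rad → d = 6371·c ≈ 638.82 km ≈ 344.94 nmi.

345 nmi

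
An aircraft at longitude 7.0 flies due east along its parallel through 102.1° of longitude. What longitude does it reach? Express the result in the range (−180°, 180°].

Start at +7.0°; shift +102.1° → +109.1°.
+109.1° already lies in (−180°, 180°].

+109.1°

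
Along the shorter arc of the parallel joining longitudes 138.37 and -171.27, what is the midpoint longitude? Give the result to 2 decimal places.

+163.55°

Signed shortest Δλ from +138.37° to -171.27° is +50.36°.
Midpoint longitude = +138.37° + (+50.36°)/2 = +138.37° + 25.18° = +163.55°.
(The naïve average (+138.37 + -171.27)/2 = -16.45° is on the wrong side of the globe.)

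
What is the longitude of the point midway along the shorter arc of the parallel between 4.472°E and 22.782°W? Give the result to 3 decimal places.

Signed shortest Δλ from +4.472° to -22.782° is -27.254°.
Midpoint longitude = +4.472° + (-27.254°)/2 = +4.472° − 13.627° = -9.155°.

9.155°W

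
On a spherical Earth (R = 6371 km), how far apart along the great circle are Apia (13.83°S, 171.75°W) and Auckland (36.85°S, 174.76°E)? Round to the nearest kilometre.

2889 km

Δλ = 174.76 − -171.75 = 346.51°; wrapped into (−180°, 180°]: -13.49°.
Δφ = -36.85 − -13.83 = -23.02°.
a = sin²(Δφ/2) + cos φ₁ · cos φ₂ · sin²(Δλ/2) = 0.050534.
c = 2·atan2(√a, √(1−a)) = 0.45347 rad → d = 6371·c ≈ 2889.07 km.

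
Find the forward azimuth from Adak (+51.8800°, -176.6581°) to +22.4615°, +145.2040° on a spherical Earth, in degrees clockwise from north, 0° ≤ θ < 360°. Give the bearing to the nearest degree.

240°

Δλ = 145.2040 − -176.6581 = 321.8621°; wrapped into (−180°, 180°]: -38.1379°.
θ = atan2( sin Δλ · cos φ₂ , cos φ₁ · sin φ₂ − sin φ₁ · cos φ₂ · cos Δλ )
  = atan2(-0.57071, -0.33598) = -120.486° → normalised to [0°, 360°): 239.514°.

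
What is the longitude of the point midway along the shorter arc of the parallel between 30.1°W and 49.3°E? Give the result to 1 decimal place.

9.6°E

Signed shortest Δλ from -30.1° to +49.3° is +79.4°.
Midpoint longitude = -30.1° + (+79.4°)/2 = -30.1° + 39.7° = +9.6°.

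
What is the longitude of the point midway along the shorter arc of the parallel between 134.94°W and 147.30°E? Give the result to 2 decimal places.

Signed shortest Δλ from -134.94° to +147.30° is -77.76°.
Midpoint longitude = -134.94° + (-77.76°)/2 = -134.94° − 38.88° = -173.82°.
(The naïve average (-134.94 + +147.30)/2 = 6.18° is on the wrong side of the globe.)

173.82°W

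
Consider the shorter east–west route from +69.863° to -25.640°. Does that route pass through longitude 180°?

No

Signed shortest Δλ = ((-25.640 − 69.863 + 180) mod 360) − 180 = -95.503°.
Going west by 95.503° from +69.863° reaches -25.640° without touching 180°.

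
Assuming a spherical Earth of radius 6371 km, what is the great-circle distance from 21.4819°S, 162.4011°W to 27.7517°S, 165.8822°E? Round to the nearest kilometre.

3271 km

Δλ = 165.8822 − -162.4011 = 328.2833°; wrapped into (−180°, 180°]: -31.7167°.
Δφ = -27.7517 − -21.4819 = -6.2698°.
a = sin²(Δφ/2) + cos φ₁ · cos φ₂ · sin²(Δλ/2) = 0.064482.
c = 2·atan2(√a, √(1−a)) = 0.51349 rad → d = 6371·c ≈ 3271.44 km.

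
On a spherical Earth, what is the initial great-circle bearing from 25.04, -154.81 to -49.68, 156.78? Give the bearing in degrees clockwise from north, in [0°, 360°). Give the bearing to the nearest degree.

209°

Δλ = 156.78 − -154.81 = 311.59°; wrapped into (−180°, 180°]: -48.41°.
θ = atan2( sin Δλ · cos φ₂ , cos φ₁ · sin φ₂ − sin φ₁ · cos φ₂ · cos Δλ )
  = atan2(-0.48394, -0.87257) = -150.987° → normalised to [0°, 360°): 209.013°.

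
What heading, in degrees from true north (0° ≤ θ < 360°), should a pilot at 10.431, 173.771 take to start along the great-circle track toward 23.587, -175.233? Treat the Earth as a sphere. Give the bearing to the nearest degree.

37°

Δλ = -175.233 − 173.771 = -349.004°; wrapped into (−180°, 180°]: 10.996°.
θ = atan2( sin Δλ · cos φ₂ , cos φ₁ · sin φ₂ − sin φ₁ · cos φ₂ · cos Δλ )
  = atan2(0.17480, 0.23065) = 37.158° → normalised to [0°, 360°): 37.158°.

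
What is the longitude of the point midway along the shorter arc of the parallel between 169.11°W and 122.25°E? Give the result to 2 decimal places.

156.57°E

Signed shortest Δλ from -169.11° to +122.25° is -68.64°.
Midpoint longitude = -169.11° + (-68.64°)/2 = -169.11° − 34.32° = -203.43°.
Normalise into (−180°, 180°]: +156.57°.
(The naïve average (-169.11 + +122.25)/2 = -23.43° is on the wrong side of the globe.)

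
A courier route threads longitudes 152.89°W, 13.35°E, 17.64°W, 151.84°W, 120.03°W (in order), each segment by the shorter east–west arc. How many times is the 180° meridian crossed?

0

Leg 1: -152.89° → +13.35°, shortest Δλ = 166.24° (east) — does not cross 180°.
Leg 2: +13.35° → -17.64°, shortest Δλ = -30.99° (west) — does not cross 180°.
Leg 3: -17.64° → -151.84°, shortest Δλ = -134.2° (west) — does not cross 180°.
Leg 4: -151.84° → -120.03°, shortest Δλ = 31.81° (east) — does not cross 180°.
Total crossings: 0.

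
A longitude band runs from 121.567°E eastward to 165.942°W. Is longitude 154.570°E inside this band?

Yes

Band width going east from +121.567° to -165.942°: ((-165.942 − 121.567) mod 360) = 72.491°.
Offset of +154.570° east of the west edge: ((154.570 − 121.567) mod 360) = 33.003°.
33.003° ≤ 72.491° ⇒ inside.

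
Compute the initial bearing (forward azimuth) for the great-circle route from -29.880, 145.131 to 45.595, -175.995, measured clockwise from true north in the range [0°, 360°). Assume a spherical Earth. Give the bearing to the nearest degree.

26°

Δλ = -175.995 − 145.131 = -321.126°; wrapped into (−180°, 180°]: 38.874°.
θ = atan2( sin Δλ · cos φ₂ , cos φ₁ · sin φ₂ − sin φ₁ · cos φ₂ · cos Δλ )
  = atan2(0.43915, 0.89083) = 26.242° → normalised to [0°, 360°): 26.242°.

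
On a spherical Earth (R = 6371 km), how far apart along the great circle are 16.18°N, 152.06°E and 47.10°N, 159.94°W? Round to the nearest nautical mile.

Δλ = -159.94 − 152.06 = -312.00°; wrapped into (−180°, 180°]: 48.00°.
Δφ = 47.10 − 16.18 = 30.92°.
a = sin²(Δφ/2) + cos φ₁ · cos φ₂ · sin²(Δλ/2) = 0.179211.
c = 2·atan2(√a, √(1−a)) = 0.87424 rad → d = 6371·c ≈ 5569.81 km ≈ 3007.46 nmi.

3007 nmi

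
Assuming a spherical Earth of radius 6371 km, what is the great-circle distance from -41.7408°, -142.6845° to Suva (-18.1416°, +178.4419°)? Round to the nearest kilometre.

4514 km

Δλ = 178.4419 − -142.6845 = 321.1264°; wrapped into (−180°, 180°]: -38.8736°.
Δφ = -18.1416 − -41.7408 = 23.5992°.
a = sin²(Δφ/2) + cos φ₁ · cos φ₂ · sin²(Δλ/2) = 0.120334.
c = 2·atan2(√a, √(1−a)) = 0.70851 rad → d = 6371·c ≈ 4513.92 km.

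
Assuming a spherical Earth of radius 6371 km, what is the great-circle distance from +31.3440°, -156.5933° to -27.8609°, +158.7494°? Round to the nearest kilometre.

8106 km

Δλ = 158.7494 − -156.5933 = 315.3427°; wrapped into (−180°, 180°]: -44.6573°.
Δφ = -27.8609 − 31.3440 = -59.2049°.
a = sin²(Δφ/2) + cos φ₁ · cos φ₂ · sin²(Δλ/2) = 0.352999.
c = 2·atan2(√a, √(1−a)) = 1.27239 rad → d = 6371·c ≈ 8106.37 km.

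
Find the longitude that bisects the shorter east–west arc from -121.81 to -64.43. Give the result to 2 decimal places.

-93.12°

Signed shortest Δλ from -121.81° to -64.43° is +57.38°.
Midpoint longitude = -121.81° + (+57.38°)/2 = -121.81° + 28.69° = -93.12°.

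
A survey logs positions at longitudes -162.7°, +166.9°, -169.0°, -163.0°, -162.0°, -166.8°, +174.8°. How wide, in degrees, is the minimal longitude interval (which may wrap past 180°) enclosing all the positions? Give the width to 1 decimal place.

Sort the longitudes: -169.0°, -166.8°, -163.0°, -162.7°, -162.0°, +166.9°, +174.8°.
Eastward gaps between consecutive values (wrapping around): 2.2°, 3.8°, 0.3°, 0.7°, 328.9°, 7.9°, 16.2°.
Largest gap = 328.9° ⇒ minimal covering band is its complement: 360° − 328.9° = 31.1°.
Band runs from +166.9° eastward to -162.0°, crossing the antimeridian.

31.1°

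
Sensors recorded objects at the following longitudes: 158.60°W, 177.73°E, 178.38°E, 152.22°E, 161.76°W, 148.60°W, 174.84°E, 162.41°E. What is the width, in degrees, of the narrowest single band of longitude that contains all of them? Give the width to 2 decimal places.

59.18°

Sort the longitudes: -161.76°, -158.60°, -148.60°, +152.22°, +162.41°, +174.84°, +177.73°, +178.38°.
Eastward gaps between consecutive values (wrapping around): 3.16°, 10.00°, 300.82°, 10.19°, 12.43°, 2.89°, 0.65°, 19.86°.
Largest gap = 300.82° ⇒ minimal covering band is its complement: 360° − 300.82° = 59.18°.
Band runs from +152.22° eastward to -148.60°, crossing the antimeridian.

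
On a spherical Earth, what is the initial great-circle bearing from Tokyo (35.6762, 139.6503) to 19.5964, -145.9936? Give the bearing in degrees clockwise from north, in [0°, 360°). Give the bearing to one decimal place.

82.2°

Δλ = -145.9936 − 139.6503 = -285.6439°; wrapped into (−180°, 180°]: 74.3561°.
θ = atan2( sin Δλ · cos φ₂ , cos φ₁ · sin φ₂ − sin φ₁ · cos φ₂ · cos Δλ )
  = atan2(0.90718, 0.12429) = 82.199° → normalised to [0°, 360°): 82.199°.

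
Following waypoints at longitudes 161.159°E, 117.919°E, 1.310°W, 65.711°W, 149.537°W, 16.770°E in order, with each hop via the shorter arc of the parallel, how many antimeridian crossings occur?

Leg 1: +161.159° → +117.919°, shortest Δλ = -43.24° (west) — does not cross 180°.
Leg 2: +117.919° → -1.310°, shortest Δλ = -119.229° (west) — does not cross 180°.
Leg 3: -1.310° → -65.711°, shortest Δλ = -64.401° (west) — does not cross 180°.
Leg 4: -65.711° → -149.537°, shortest Δλ = -83.826° (west) — does not cross 180°.
Leg 5: -149.537° → +16.770°, shortest Δλ = 166.307° (east) — does not cross 180°.
Total crossings: 0.

0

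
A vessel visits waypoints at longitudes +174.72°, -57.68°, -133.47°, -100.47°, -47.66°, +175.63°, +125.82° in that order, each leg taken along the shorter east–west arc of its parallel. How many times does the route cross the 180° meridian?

2

Leg 1: +174.72° → -57.68°, shortest Δλ = 127.6° (east) — crosses 180°.
Leg 2: -57.68° → -133.47°, shortest Δλ = -75.79° (west) — does not cross 180°.
Leg 3: -133.47° → -100.47°, shortest Δλ = 33.0° (east) — does not cross 180°.
Leg 4: -100.47° → -47.66°, shortest Δλ = 52.81° (east) — does not cross 180°.
Leg 5: -47.66° → +175.63°, shortest Δλ = -136.71° (west) — crosses 180°.
Leg 6: +175.63° → +125.82°, shortest Δλ = -49.81° (west) — does not cross 180°.
Total crossings: 2.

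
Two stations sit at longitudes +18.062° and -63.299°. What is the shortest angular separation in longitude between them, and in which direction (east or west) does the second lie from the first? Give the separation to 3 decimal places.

81.361° west

Raw difference: -63.299 − 18.062 = -81.361°.
Normalise into (−180°, 180°]: -81.361° stays -81.361°.
Negative ⇒ the second point lies to the west; separation 81.361°.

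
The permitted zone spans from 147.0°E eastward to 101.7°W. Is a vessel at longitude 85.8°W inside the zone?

Band width going east from +147.0° to -101.7°: ((-101.7 − 147.0) mod 360) = 111.3°.
Offset of -85.8° east of the west edge: ((-85.8 − 147.0) mod 360) = 127.2°.
127.2° > 111.3° ⇒ outside.

No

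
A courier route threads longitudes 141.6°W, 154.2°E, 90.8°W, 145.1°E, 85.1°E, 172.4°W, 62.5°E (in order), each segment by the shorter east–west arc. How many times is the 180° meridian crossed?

Leg 1: -141.6° → +154.2°, shortest Δλ = -64.2° (west) — crosses 180°.
Leg 2: +154.2° → -90.8°, shortest Δλ = 115.0° (east) — crosses 180°.
Leg 3: -90.8° → +145.1°, shortest Δλ = -124.1° (west) — crosses 180°.
Leg 4: +145.1° → +85.1°, shortest Δλ = -60.0° (west) — does not cross 180°.
Leg 5: +85.1° → -172.4°, shortest Δλ = 102.5° (east) — crosses 180°.
Leg 6: -172.4° → +62.5°, shortest Δλ = -125.1° (west) — crosses 180°.
Total crossings: 5.

5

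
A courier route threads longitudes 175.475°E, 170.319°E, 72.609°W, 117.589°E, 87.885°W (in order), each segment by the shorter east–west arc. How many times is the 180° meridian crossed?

3

Leg 1: +175.475° → +170.319°, shortest Δλ = -5.156° (west) — does not cross 180°.
Leg 2: +170.319° → -72.609°, shortest Δλ = 117.072° (east) — crosses 180°.
Leg 3: -72.609° → +117.589°, shortest Δλ = -169.802° (west) — crosses 180°.
Leg 4: +117.589° → -87.885°, shortest Δλ = 154.526° (east) — crosses 180°.
Total crossings: 3.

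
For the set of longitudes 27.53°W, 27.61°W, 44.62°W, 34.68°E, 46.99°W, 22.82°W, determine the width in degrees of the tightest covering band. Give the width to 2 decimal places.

81.67°

Sort the longitudes: -46.99°, -44.62°, -27.61°, -27.53°, -22.82°, +34.68°.
Eastward gaps between consecutive values (wrapping around): 2.37°, 17.01°, 0.08°, 4.71°, 57.50°, 278.33°.
Largest gap = 278.33° ⇒ minimal covering band is its complement: 360° − 278.33° = 81.67°.
Band runs from -46.99° eastward to +34.68°.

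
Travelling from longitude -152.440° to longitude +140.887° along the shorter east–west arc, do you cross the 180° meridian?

Naïve |140.887 − -152.440| = 293.327° > 180°, so the shorter arc goes the other way round — across 180°.
Signed shortest Δλ = ((140.887 − -152.440 + 180) mod 360) − 180 = -66.673°.
Going west by 66.673° from -152.440° passes through 180° before reaching +140.887°.

Yes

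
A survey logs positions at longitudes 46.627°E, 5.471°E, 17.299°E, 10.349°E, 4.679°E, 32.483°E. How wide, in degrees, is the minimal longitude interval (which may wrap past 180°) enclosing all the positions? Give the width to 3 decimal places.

Sort the longitudes: +4.679°, +5.471°, +10.349°, +17.299°, +32.483°, +46.627°.
Eastward gaps between consecutive values (wrapping around): 0.792°, 4.878°, 6.950°, 15.184°, 14.144°, 318.052°.
Largest gap = 318.052° ⇒ minimal covering band is its complement: 360° − 318.052° = 41.948°.
Band runs from +4.679° eastward to +46.627°.

41.948°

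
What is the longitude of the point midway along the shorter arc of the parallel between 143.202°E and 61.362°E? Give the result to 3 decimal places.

102.282°E

Signed shortest Δλ from +143.202° to +61.362° is -81.840°.
Midpoint longitude = +143.202° + (-81.840°)/2 = +143.202° − 40.920° = +102.282°.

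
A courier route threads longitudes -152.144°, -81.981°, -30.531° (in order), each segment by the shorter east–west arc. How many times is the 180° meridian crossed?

Leg 1: -152.144° → -81.981°, shortest Δλ = 70.163° (east) — does not cross 180°.
Leg 2: -81.981° → -30.531°, shortest Δλ = 51.45° (east) — does not cross 180°.
Total crossings: 0.

0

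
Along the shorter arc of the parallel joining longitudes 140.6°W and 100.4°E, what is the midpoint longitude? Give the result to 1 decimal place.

Signed shortest Δλ from -140.6° to +100.4° is -119.0°.
Midpoint longitude = -140.6° + (-119.0°)/2 = -140.6° − 59.5° = -200.1°.
Normalise into (−180°, 180°]: +159.9°.
(The naïve average (-140.6 + +100.4)/2 = -20.1° is on the wrong side of the globe.)

159.9°E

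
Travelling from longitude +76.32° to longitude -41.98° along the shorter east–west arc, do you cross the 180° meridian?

No

Signed shortest Δλ = ((-41.98 − 76.32 + 180) mod 360) − 180 = -118.3°.
Going west by 118.3° from +76.32° reaches -41.98° without touching 180°.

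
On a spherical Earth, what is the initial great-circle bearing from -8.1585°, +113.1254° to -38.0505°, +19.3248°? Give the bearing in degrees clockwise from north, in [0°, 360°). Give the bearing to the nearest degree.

Δλ = 19.3248 − 113.1254 = -93.8006°.
θ = atan2( sin Δλ · cos φ₂ , cos φ₁ · sin φ₂ − sin φ₁ · cos φ₂ · cos Δλ )
  = atan2(-0.78574, -0.61753) = -128.164° → normalised to [0°, 360°): 231.836°.

232°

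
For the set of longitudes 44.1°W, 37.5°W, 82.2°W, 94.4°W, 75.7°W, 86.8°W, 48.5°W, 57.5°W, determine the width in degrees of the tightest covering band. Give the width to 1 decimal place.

56.9°

Sort the longitudes: -94.4°, -86.8°, -82.2°, -75.7°, -57.5°, -48.5°, -44.1°, -37.5°.
Eastward gaps between consecutive values (wrapping around): 7.6°, 4.6°, 6.5°, 18.2°, 9.0°, 4.4°, 6.6°, 303.1°.
Largest gap = 303.1° ⇒ minimal covering band is its complement: 360° − 303.1° = 56.9°.
Band runs from -94.4° eastward to -37.5°.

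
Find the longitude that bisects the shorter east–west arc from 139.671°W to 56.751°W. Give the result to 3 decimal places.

Signed shortest Δλ from -139.671° to -56.751° is +82.920°.
Midpoint longitude = -139.671° + (+82.920°)/2 = -139.671° + 41.460° = -98.211°.

98.211°W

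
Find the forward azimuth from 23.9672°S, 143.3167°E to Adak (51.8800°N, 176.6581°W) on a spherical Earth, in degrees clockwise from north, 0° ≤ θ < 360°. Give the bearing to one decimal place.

Δλ = -176.6581 − 143.3167 = -319.9748°; wrapped into (−180°, 180°]: 40.0252°.
θ = atan2( sin Δλ · cos φ₂ , cos φ₁ · sin φ₂ − sin φ₁ · cos φ₂ · cos Δλ )
  = atan2(0.39701, 0.91091) = 23.549° → normalised to [0°, 360°): 23.549°.

23.5°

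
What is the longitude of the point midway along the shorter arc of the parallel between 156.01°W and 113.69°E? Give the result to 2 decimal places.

158.84°E

Signed shortest Δλ from -156.01° to +113.69° is -90.30°.
Midpoint longitude = -156.01° + (-90.30°)/2 = -156.01° − 45.15° = -201.16°.
Normalise into (−180°, 180°]: +158.84°.
(The naïve average (-156.01 + +113.69)/2 = -21.16° is on the wrong side of the globe.)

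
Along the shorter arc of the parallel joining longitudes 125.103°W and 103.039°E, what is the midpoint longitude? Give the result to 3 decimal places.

Signed shortest Δλ from -125.103° to +103.039° is -131.858°.
Midpoint longitude = -125.103° + (-131.858°)/2 = -125.103° − 65.929° = -191.032°.
Normalise into (−180°, 180°]: +168.968°.
(The naïve average (-125.103 + +103.039)/2 = -11.032° is on the wrong side of the globe.)

168.968°E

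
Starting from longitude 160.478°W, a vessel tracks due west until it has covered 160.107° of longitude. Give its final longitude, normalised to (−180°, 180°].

39.415°E

Start at -160.478°; shift −160.107° → -320.585°.
-320.585° lies outside (−180°, 180°]; add 360° → +39.415°.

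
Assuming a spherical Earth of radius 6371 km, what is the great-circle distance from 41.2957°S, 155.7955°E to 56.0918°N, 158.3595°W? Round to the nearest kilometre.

11655 km

Δλ = -158.3595 − 155.7955 = -314.1550°; wrapped into (−180°, 180°]: 45.8450°.
Δφ = 56.0918 − -41.2957 = 97.3875°.
a = sin²(Δφ/2) + cos φ₁ · cos φ₂ · sin²(Δλ/2) = 0.627871.
c = 2·atan2(√a, √(1−a)) = 1.82941 rad → d = 6371·c ≈ 11655.19 km.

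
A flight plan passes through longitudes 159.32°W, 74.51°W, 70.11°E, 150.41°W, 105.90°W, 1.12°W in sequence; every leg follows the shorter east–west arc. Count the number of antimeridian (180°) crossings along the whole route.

1

Leg 1: -159.32° → -74.51°, shortest Δλ = 84.81° (east) — does not cross 180°.
Leg 2: -74.51° → +70.11°, shortest Δλ = 144.62° (east) — does not cross 180°.
Leg 3: +70.11° → -150.41°, shortest Δλ = 139.48° (east) — crosses 180°.
Leg 4: -150.41° → -105.90°, shortest Δλ = 44.51° (east) — does not cross 180°.
Leg 5: -105.90° → -1.12°, shortest Δλ = 104.78° (east) — does not cross 180°.
Total crossings: 1.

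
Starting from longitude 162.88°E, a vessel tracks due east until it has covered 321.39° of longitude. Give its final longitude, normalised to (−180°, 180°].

124.27°E

Start at +162.88°; shift +321.39° → +484.27°.
+484.27° lies outside (−180°, 180°]; subtract 360° → +124.27°.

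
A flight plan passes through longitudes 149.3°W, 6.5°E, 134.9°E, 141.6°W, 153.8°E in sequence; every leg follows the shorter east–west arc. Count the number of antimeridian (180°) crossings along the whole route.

2

Leg 1: -149.3° → +6.5°, shortest Δλ = 155.8° (east) — does not cross 180°.
Leg 2: +6.5° → +134.9°, shortest Δλ = 128.4° (east) — does not cross 180°.
Leg 3: +134.9° → -141.6°, shortest Δλ = 83.5° (east) — crosses 180°.
Leg 4: -141.6° → +153.8°, shortest Δλ = -64.6° (west) — crosses 180°.
Total crossings: 2.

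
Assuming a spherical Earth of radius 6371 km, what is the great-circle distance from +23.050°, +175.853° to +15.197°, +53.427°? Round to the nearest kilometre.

12446 km

Δλ = 53.427 − 175.853 = -122.426°.
Δφ = 15.197 − 23.050 = -7.853°.
a = sin²(Δφ/2) + cos φ₁ · cos φ₂ · sin²(Δλ/2) = 0.686755.
c = 2·atan2(√a, √(1−a)) = 1.95359 rad → d = 6371·c ≈ 12446.30 km.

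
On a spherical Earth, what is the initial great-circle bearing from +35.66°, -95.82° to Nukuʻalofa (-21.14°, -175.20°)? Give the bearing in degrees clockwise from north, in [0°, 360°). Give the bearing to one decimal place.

246.8°

Δλ = -175.20 − -95.82 = -79.38°.
θ = atan2( sin Δλ · cos φ₂ , cos φ₁ · sin φ₂ − sin φ₁ · cos φ₂ · cos Δλ )
  = atan2(-0.91673, -0.39323) = -113.217° → normalised to [0°, 360°): 246.783°.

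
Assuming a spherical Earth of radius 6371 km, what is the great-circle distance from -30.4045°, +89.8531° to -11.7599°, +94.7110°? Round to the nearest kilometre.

2133 km

Δλ = 94.7110 − 89.8531 = 4.8579°.
Δφ = -11.7599 − -30.4045 = 18.6446°.
a = sin²(Δφ/2) + cos φ₁ · cos φ₂ · sin²(Δλ/2) = 0.027757.
c = 2·atan2(√a, √(1−a)) = 0.33477 rad → d = 6371·c ≈ 2132.80 km.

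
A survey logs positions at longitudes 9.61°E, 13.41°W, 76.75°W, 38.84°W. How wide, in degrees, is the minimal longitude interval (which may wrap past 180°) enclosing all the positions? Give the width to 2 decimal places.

86.36°

Sort the longitudes: -76.75°, -38.84°, -13.41°, +9.61°.
Eastward gaps between consecutive values (wrapping around): 37.91°, 25.43°, 23.02°, 273.64°.
Largest gap = 273.64° ⇒ minimal covering band is its complement: 360° − 273.64° = 86.36°.
Band runs from -76.75° eastward to +9.61°.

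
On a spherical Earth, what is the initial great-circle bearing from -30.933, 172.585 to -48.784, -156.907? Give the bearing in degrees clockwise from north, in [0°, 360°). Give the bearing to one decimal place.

Δλ = -156.907 − 172.585 = -329.492°; wrapped into (−180°, 180°]: 30.508°.
θ = atan2( sin Δλ · cos φ₂ , cos φ₁ · sin φ₂ − sin φ₁ · cos φ₂ · cos Δλ )
  = atan2(0.33450, -0.35343) = 136.577° → normalised to [0°, 360°): 136.577°.

136.6°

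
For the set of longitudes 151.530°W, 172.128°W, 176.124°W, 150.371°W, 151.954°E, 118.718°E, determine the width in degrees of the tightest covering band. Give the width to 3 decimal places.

Sort the longitudes: -176.124°, -172.128°, -151.530°, -150.371°, +118.718°, +151.954°.
Eastward gaps between consecutive values (wrapping around): 3.996°, 20.598°, 1.159°, 269.089°, 33.236°, 31.922°.
Largest gap = 269.089° ⇒ minimal covering band is its complement: 360° − 269.089° = 90.911°.
Band runs from +118.718° eastward to -150.371°, crossing the antimeridian.

90.911°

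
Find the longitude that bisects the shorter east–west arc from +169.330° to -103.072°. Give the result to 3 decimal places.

-146.871°

Signed shortest Δλ from +169.330° to -103.072° is +87.598°.
Midpoint longitude = +169.330° + (+87.598°)/2 = +169.330° + 43.799° = +213.129°.
Normalise into (−180°, 180°]: -146.871°.
(The naïve average (+169.330 + -103.072)/2 = 33.129° is on the wrong side of the globe.)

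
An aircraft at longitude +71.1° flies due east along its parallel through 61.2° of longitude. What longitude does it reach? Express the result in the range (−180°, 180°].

+132.3°

Start at +71.1°; shift +61.2° → +132.3°.
+132.3° already lies in (−180°, 180°].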